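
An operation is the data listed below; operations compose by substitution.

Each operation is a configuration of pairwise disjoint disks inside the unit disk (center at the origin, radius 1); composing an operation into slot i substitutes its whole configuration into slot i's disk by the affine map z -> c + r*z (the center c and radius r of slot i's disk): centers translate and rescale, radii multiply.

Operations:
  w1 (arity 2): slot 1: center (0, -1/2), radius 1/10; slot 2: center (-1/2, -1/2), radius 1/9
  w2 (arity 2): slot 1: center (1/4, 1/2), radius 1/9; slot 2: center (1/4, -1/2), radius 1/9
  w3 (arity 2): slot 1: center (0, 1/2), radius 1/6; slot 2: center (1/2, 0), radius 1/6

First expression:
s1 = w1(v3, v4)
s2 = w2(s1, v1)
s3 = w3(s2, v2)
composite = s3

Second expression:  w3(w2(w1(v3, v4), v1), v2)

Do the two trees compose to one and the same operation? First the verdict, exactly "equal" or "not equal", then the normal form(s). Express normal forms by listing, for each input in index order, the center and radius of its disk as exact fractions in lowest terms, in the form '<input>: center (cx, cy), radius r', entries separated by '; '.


Normal form of the first expression: v1: center (1/24, 5/12), radius 1/54; v2: center (1/2, 0), radius 1/6; v3: center (1/24, 31/54), radius 1/540; v4: center (7/216, 31/54), radius 1/486
Normal form of the second expression: v1: center (1/24, 5/12), radius 1/54; v2: center (1/2, 0), radius 1/6; v3: center (1/24, 31/54), radius 1/540; v4: center (7/216, 31/54), radius 1/486
One common form — equal.

equal: each reduces to v1: center (1/24, 5/12), radius 1/54; v2: center (1/2, 0), radius 1/6; v3: center (1/24, 31/54), radius 1/540; v4: center (7/216, 31/54), radius 1/486


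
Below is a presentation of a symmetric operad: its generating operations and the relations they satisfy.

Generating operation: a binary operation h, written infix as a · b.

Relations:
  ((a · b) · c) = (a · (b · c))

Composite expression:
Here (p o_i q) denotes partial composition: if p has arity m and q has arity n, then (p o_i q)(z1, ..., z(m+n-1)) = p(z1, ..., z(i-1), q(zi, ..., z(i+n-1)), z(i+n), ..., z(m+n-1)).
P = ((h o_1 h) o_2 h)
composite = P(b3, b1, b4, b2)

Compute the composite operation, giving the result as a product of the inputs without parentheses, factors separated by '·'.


The h-tree's shape is irrelevant; the b-reading-order decides.
(b1 · b4) reduces to b1 · b4
(b3 · (b1 · b4)) reduces to b3 · b1 · b4
((b3 · (b1 · b4)) · b2) reduces to b3 · b1 · b4 · b2

b3 · b1 · b4 · b2


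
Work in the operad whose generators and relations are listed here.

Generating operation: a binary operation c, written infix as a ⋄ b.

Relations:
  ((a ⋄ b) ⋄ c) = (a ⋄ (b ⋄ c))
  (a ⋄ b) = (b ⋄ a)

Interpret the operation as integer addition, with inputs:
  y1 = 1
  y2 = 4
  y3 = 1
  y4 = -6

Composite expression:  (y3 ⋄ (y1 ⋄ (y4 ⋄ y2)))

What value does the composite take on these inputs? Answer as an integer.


0

(y4 ⋄ y2) = -2
(y1 ⋄ (y4 ⋄ y2)) = -1
(y3 ⋄ (y1 ⋄ (y4 ⋄ y2))) = 0


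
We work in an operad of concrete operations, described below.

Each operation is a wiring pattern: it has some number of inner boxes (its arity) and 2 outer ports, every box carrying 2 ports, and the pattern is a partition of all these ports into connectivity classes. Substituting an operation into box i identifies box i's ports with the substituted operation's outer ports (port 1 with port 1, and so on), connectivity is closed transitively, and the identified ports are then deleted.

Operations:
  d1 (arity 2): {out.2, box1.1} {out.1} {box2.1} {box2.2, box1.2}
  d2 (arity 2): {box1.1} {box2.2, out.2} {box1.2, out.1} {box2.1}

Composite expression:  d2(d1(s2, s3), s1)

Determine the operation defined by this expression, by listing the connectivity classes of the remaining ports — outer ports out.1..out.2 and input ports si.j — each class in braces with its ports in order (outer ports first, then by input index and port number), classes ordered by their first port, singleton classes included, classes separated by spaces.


{out.1, s2.1} {out.2, s1.2} {s1.1} {s2.2, s3.2} {s3.1}

Connectivity passes through glued d2-boundaries; trace each wire chain.
composing d1 on (s2, s3), with out.j its own outer ports: {out.1} {out.2, s2.1} {s2.2, s3.2} {s3.1}
composing d2 on (s2, s3, s1), with out.j its own outer ports: {out.1, s2.1} {out.2, s1.2} {s1.1} {s2.2, s3.2} {s3.1}


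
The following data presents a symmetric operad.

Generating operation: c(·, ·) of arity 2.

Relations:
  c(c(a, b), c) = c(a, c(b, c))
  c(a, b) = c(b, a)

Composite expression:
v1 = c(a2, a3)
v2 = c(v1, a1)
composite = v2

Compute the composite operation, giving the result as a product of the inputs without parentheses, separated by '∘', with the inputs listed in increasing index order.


a1 ∘ a2 ∘ a3

Shape and order are irrelevant to c; the a-input set decides.
c(a2, a3) flattens to a2 ∘ a3
c(c(a2, a3), a1) flattens to a2 ∘ a3 ∘ a1
reordering the factors by index: a1 ∘ a2 ∘ a3


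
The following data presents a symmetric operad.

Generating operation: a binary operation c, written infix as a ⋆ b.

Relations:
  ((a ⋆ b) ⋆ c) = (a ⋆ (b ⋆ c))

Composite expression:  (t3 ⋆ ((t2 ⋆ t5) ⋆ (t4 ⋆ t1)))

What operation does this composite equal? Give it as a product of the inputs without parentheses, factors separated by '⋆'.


All parenthesizations of c agree; list the t-inputs left to right.
(t2 ⋆ t5) collapses to t2 ⋆ t5
(t4 ⋆ t1) collapses to t4 ⋆ t1
((t2 ⋆ t5) ⋆ (t4 ⋆ t1)) collapses to t2 ⋆ t5 ⋆ t4 ⋆ t1
(t3 ⋆ ((t2 ⋆ t5) ⋆ (t4 ⋆ t1))) collapses to t3 ⋆ t2 ⋆ t5 ⋆ t4 ⋆ t1

t3 ⋆ t2 ⋆ t5 ⋆ t4 ⋆ t1


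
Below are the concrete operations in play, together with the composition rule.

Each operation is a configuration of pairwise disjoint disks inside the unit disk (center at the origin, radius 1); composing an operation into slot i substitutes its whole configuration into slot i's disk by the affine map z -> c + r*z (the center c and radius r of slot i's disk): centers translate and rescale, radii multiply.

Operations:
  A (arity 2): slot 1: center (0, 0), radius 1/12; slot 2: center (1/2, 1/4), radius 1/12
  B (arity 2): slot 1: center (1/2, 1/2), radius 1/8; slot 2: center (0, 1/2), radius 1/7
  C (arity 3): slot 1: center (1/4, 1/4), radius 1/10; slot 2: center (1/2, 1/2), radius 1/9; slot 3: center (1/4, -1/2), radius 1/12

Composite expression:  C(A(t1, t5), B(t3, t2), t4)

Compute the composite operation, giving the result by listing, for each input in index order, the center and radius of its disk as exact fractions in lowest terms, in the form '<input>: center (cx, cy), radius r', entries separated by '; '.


t1: center (1/4, 1/4), radius 1/120; t2: center (1/2, 5/9), radius 1/63; t3: center (5/9, 5/9), radius 1/72; t4: center (1/4, -1/2), radius 1/12; t5: center (3/10, 11/40), radius 1/120

Nesting under C composes maps z -> c + r*z down each t-path.
input t1: applying the 2 nested substitutions gives center (1/4, 1/4), radius 1/120
input t5: applying the 2 nested substitutions gives center (3/10, 11/40), radius 1/120
input t3: applying the 2 nested substitutions gives center (5/9, 5/9), radius 1/72
input t2: applying the 2 nested substitutions gives center (1/2, 5/9), radius 1/63
input t4: applying the 1 nested substitution gives center (1/4, -1/2), radius 1/12


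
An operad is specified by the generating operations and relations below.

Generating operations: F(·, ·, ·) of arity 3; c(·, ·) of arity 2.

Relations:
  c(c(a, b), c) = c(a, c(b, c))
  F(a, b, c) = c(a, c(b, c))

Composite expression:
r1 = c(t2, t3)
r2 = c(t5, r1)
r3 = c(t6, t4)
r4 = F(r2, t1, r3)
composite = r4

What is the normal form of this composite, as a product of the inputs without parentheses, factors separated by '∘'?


t5 ∘ t2 ∘ t3 ∘ t1 ∘ t6 ∘ t4


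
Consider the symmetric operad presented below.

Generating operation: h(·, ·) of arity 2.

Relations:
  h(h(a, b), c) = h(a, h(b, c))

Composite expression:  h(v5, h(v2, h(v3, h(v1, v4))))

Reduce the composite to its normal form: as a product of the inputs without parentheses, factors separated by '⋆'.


v5 ⋆ v2 ⋆ v3 ⋆ v1 ⋆ v4

The h-tree's shape is irrelevant; the v-reading-order decides.
h(v1, v4) flattens to v1 ⋆ v4
h(v3, h(v1, v4)) flattens to v3 ⋆ v1 ⋆ v4
h(v2, h(v3, h(v1, v4))) flattens to v2 ⋆ v3 ⋆ v1 ⋆ v4
h(v5, h(v2, h(v3, h(v1, v4)))) flattens to v5 ⋆ v2 ⋆ v3 ⋆ v1 ⋆ v4


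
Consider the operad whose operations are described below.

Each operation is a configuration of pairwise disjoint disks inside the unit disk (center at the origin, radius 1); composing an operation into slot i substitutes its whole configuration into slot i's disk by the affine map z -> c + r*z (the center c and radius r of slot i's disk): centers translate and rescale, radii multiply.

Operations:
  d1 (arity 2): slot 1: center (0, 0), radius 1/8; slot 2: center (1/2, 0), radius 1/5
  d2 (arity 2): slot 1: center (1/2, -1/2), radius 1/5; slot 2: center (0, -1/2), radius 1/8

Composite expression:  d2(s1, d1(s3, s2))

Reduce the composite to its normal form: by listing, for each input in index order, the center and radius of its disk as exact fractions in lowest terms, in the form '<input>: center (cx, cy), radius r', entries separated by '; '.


Below d2, radii multiply path by path; the s-disk centers shift.
input s1: applying the 1 nested substitution gives center (1/2, -1/2), radius 1/5
input s3: applying the 2 nested substitutions gives center (0, -1/2), radius 1/64
input s2: applying the 2 nested substitutions gives center (1/16, -1/2), radius 1/40

s1: center (1/2, -1/2), radius 1/5; s2: center (1/16, -1/2), radius 1/40; s3: center (0, -1/2), radius 1/64


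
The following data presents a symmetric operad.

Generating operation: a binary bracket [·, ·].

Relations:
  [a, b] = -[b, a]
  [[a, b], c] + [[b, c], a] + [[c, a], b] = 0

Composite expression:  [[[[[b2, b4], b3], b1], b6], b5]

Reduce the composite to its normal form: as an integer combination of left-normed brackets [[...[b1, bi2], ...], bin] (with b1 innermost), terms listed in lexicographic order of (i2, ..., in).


Expand each bracket as ab - ba; the b1-initial words give the coefficients.
Composite bracket: [[[[[b2, b4], b3], b1], b6], b5]
The bracket unfolds into 32 signed words via [a, b] = ab - ba (2^5 = 32).
Keep just the words that open with b1:
  sign of b1b2b4b3b6b5 is -1, so it contributes -[[[[[b1, b2], b4], b3], b6], b5]
  sign of b1b3b2b4b6b5 is +1, so it contributes +[[[[[b1, b3], b2], b4], b6], b5]
  sign of b1b3b4b2b6b5 is -1, so it contributes -[[[[[b1, b3], b4], b2], b6], b5]
  sign of b1b4b2b3b6b5 is +1, so it contributes +[[[[[b1, b4], b2], b3], b6], b5]

-[[[[[b1, b2], b4], b3], b6], b5] + [[[[[b1, b3], b2], b4], b6], b5] - [[[[[b1, b3], b4], b2], b6], b5] + [[[[[b1, b4], b2], b3], b6], b5]


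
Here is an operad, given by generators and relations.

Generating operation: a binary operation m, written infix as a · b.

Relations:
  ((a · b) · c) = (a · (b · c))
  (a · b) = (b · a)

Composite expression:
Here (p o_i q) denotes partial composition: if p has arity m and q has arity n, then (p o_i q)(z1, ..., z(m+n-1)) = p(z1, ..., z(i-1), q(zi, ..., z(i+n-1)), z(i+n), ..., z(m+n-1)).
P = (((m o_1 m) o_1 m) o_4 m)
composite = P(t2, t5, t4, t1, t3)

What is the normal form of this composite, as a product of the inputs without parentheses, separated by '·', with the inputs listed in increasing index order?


t1 · t2 · t3 · t4 · t5

Both nesting and order wash out for m; what remains is which t's occur.
(t2 · t5) linearizes to t2 · t5
((t2 · t5) · t4) linearizes to t2 · t5 · t4
(t1 · t3) linearizes to t1 · t3
(((t2 · t5) · t4) · (t1 · t3)) linearizes to t2 · t5 · t4 · t1 · t3
commutativity sorts the factors: t1 · t2 · t3 · t4 · t5


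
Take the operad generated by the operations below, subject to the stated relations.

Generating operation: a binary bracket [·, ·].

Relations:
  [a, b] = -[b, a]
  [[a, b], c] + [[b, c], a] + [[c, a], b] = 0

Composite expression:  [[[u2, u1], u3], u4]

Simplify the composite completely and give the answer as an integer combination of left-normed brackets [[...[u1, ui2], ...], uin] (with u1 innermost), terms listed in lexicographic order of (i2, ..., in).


-[[[u1, u2], u3], u4]

A multilinear Lie element is pinned by u1-initial words (u1 innermost).
Composite bracket: [[[u2, u1], u3], u4]
Each bracket splits as ab - ba, giving 8 signed words (2^3 = 8).
Coefficients come from the u1-initial words:
  u1u2u3u4 appears with sign -1, giving the term -[[[u1, u2], u3], u4]


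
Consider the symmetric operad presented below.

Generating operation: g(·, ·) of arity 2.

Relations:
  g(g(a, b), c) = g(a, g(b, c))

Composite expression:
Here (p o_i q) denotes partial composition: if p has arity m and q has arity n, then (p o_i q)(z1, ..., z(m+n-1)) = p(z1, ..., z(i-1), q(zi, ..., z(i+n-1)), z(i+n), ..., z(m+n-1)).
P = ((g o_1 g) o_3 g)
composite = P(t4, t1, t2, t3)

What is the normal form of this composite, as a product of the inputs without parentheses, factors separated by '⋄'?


Under associativity of g, the answer is the t's in reading order.
g(t4, t1) unparenthesizes to t4 ⋄ t1
g(t2, t3) unparenthesizes to t2 ⋄ t3
g(g(t4, t1), g(t2, t3)) unparenthesizes to t4 ⋄ t1 ⋄ t2 ⋄ t3

t4 ⋄ t1 ⋄ t2 ⋄ t3


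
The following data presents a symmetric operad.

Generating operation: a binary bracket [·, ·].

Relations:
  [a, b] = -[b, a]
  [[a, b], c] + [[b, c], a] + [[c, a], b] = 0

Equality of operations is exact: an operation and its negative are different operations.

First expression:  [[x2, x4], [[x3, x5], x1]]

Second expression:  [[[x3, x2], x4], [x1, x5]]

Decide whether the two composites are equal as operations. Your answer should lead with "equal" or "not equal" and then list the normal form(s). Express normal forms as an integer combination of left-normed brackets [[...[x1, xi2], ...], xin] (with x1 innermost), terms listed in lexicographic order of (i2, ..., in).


In normal form, the first expression is [[[[x1, x3], x5], x2], x4] - [[[[x1, x3], x5], x4], x2] - [[[[x1, x5], x3], x2], x4] + [[[[x1, x5], x3], x4], x2]
In normal form, the second expression is [[[[x1, x5], x2], x3], x4] - [[[[x1, x5], x3], x2], x4] - [[[[x1, x5], x4], x2], x3] + [[[[x1, x5], x4], x3], x2]
The normal forms differ: not equal.

not equal: they reduce to [[[[x1, x3], x5], x2], x4] - [[[[x1, x3], x5], x4], x2] - [[[[x1, x5], x3], x2], x4] + [[[[x1, x5], x3], x4], x2] and [[[[x1, x5], x2], x3], x4] - [[[[x1, x5], x3], x2], x4] - [[[[x1, x5], x4], x2], x3] + [[[[x1, x5], x4], x3], x2]


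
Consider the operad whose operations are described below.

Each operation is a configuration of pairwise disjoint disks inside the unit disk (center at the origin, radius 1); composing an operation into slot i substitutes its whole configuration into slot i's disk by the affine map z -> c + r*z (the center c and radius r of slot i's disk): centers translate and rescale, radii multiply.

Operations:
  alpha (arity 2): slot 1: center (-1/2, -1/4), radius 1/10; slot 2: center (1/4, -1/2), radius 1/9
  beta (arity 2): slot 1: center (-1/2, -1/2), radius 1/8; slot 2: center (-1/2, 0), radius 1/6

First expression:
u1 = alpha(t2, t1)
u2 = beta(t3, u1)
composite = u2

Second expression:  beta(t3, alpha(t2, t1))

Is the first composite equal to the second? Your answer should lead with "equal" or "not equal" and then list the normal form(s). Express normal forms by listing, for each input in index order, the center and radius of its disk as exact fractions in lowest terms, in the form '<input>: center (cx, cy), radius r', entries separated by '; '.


Reducing the first expression gives t1: center (-11/24, -1/12), radius 1/54; t2: center (-7/12, -1/24), radius 1/60; t3: center (-1/2, -1/2), radius 1/8
Reducing the second expression gives t1: center (-11/24, -1/12), radius 1/54; t2: center (-7/12, -1/24), radius 1/60; t3: center (-1/2, -1/2), radius 1/8
The forms coincide; equal.

equal; both compose to t1: center (-11/24, -1/12), radius 1/54; t2: center (-7/12, -1/24), radius 1/60; t3: center (-1/2, -1/2), radius 1/8


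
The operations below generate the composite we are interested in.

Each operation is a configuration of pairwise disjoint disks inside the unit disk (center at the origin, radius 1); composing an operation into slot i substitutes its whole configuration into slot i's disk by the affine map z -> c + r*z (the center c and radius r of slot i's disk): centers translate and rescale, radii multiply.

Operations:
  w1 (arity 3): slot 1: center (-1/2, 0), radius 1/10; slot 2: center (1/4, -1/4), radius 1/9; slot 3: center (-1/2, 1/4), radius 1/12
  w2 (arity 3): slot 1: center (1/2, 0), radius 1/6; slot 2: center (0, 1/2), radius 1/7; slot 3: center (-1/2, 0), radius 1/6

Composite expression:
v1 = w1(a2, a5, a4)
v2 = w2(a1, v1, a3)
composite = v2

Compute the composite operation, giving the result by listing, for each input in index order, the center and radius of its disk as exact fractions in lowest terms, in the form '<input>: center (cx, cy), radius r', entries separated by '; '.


a1: center (1/2, 0), radius 1/6; a2: center (-1/14, 1/2), radius 1/70; a3: center (-1/2, 0), radius 1/6; a4: center (-1/14, 15/28), radius 1/84; a5: center (1/28, 13/28), radius 1/63

Follow each a-input down from w2: c' goes to c + r*c', radius to r*r'.
a1 passes through 1 substitution, ending at center (1/2, 0), radius 1/6
a2 passes through 2 substitutions, ending at center (-1/14, 1/2), radius 1/70
a5 passes through 2 substitutions, ending at center (1/28, 13/28), radius 1/63
a4 passes through 2 substitutions, ending at center (-1/14, 15/28), radius 1/84
a3 passes through 1 substitution, ending at center (-1/2, 0), radius 1/6


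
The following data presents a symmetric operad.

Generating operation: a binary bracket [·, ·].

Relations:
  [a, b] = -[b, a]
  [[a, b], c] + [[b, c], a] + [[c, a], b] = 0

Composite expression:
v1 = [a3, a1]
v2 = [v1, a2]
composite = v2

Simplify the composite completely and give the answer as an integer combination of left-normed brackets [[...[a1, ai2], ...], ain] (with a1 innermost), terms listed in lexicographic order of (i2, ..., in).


-[[a1, a3], a2]

Left-normed coefficients sit on the a1-initial expansion words.
Composite bracket: [[a3, a1], a2]
Each bracket splits as ab - ba, giving 4 signed words (2^2 = 4).
Only words starting with a1 matter:
  from a1a3a2, sign -1: term -[[a1, a3], a2]


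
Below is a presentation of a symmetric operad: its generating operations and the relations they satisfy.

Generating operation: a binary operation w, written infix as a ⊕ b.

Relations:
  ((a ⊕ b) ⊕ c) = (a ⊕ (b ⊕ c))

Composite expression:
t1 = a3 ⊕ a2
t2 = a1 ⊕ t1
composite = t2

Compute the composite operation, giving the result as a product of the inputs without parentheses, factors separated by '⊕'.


a1 ⊕ a3 ⊕ a2

The w-tree's shape is irrelevant; the a-reading-order decides.
(a3 ⊕ a2) spells out as a3 ⊕ a2
(a1 ⊕ (a3 ⊕ a2)) spells out as a1 ⊕ a3 ⊕ a2


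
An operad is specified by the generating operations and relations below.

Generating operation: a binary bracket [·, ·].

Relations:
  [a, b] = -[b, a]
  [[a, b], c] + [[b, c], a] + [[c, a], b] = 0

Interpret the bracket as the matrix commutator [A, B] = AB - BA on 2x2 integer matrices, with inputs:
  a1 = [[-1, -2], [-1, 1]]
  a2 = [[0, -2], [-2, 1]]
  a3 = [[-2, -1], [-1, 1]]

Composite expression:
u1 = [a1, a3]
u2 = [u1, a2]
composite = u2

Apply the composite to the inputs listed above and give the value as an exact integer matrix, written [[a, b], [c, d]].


[[10, -8], [3, -10]]

[a1, a3] = [[1, -4], [1, -1]]
[[a1, a3], a2] = [[10, -8], [3, -10]]


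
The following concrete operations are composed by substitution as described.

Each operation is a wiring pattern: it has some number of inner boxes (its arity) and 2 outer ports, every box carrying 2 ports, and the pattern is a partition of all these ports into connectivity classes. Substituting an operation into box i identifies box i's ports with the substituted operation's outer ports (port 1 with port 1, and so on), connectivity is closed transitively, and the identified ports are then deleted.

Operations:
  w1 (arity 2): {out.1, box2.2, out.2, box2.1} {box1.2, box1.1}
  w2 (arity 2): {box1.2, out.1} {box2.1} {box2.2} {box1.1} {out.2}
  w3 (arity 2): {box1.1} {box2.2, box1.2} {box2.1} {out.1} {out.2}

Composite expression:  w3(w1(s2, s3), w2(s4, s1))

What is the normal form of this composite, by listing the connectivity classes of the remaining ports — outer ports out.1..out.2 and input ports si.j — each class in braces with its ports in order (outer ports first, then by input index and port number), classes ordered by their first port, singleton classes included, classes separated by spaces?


{out.1} {out.2} {s1.1} {s1.2} {s2.1, s2.2} {s3.1, s3.2} {s4.1} {s4.2}

Substituting into w3 glues patterns; closure does the rest.
composing w1 on (s2, s3), with out.j its own outer ports: {out.1, out.2, s3.1, s3.2} {s2.1, s2.2}
composing w2 on (s4, s1), with out.j its own outer ports: {out.1, s4.2} {out.2} {s1.1} {s1.2} {s4.1}
composing w3 on (s2, s3, s4, s1), with out.j its own outer ports: {out.1} {out.2} {s1.1} {s1.2} {s2.1, s2.2} {s3.1, s3.2} {s4.1} {s4.2}


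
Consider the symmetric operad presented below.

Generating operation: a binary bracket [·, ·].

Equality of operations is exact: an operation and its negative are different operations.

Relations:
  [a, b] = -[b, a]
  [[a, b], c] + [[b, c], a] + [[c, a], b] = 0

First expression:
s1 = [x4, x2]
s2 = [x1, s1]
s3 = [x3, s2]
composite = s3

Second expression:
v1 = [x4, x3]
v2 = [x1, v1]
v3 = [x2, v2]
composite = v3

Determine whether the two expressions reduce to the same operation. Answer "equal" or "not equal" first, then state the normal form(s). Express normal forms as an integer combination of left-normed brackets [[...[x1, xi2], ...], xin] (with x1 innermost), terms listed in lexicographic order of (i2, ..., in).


The first composite normalizes to [[[x1, x2], x4], x3] - [[[x1, x4], x2], x3]
The second composite normalizes to [[[x1, x3], x4], x2] - [[[x1, x4], x3], x2]
The normal forms differ: not equal.

not equal: they reduce to [[[x1, x2], x4], x3] - [[[x1, x4], x2], x3] and [[[x1, x3], x4], x2] - [[[x1, x4], x3], x2]


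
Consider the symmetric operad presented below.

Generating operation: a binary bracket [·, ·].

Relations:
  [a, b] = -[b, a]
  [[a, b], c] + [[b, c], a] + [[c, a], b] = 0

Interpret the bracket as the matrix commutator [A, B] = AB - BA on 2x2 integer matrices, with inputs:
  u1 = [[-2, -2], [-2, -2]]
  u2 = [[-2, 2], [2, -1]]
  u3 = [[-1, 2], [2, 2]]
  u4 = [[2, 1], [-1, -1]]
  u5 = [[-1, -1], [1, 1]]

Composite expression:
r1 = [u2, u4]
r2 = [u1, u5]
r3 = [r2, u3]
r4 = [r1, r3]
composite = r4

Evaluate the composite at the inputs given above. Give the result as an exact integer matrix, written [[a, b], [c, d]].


[u2, u4] = [[-4, -7], [5, 4]]
[u1, u5] = [[-4, -4], [4, 4]]
[[u1, u5], u3] = [[-16, -28], [4, 16]]
[[u2, u4], [[u1, u5], u3]] = [[112, 0], [-128, -112]]

[[112, 0], [-128, -112]]


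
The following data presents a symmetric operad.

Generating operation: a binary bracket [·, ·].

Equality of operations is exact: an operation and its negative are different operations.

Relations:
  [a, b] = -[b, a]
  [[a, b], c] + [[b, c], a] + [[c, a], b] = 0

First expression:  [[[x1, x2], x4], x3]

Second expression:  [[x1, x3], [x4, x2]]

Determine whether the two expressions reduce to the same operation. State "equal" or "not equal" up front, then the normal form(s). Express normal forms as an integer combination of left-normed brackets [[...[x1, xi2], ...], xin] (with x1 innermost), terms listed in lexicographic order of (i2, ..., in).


not equal — first [[[x1, x2], x4], x3], second -[[[x1, x3], x2], x4] + [[[x1, x3], x4], x2]

The first expression reduces to [[[x1, x2], x4], x3]
The second expression reduces to -[[[x1, x3], x2], x4] + [[[x1, x3], x4], x2]
Distinct normal forms: not equal.


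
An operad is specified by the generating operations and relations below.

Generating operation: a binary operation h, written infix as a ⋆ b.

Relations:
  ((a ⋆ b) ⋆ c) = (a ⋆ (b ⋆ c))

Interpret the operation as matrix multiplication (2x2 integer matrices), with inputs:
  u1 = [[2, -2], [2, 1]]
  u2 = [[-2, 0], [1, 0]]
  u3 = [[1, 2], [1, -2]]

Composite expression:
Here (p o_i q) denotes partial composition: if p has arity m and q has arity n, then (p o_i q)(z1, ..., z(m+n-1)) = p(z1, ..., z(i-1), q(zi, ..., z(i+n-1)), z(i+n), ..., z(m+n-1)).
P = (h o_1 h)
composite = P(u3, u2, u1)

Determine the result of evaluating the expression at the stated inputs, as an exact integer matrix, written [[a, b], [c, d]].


[[0, 0], [-8, 8]]

(u3 ⋆ u2) = [[0, 0], [-4, 0]]
((u3 ⋆ u2) ⋆ u1) = [[0, 0], [-8, 8]]


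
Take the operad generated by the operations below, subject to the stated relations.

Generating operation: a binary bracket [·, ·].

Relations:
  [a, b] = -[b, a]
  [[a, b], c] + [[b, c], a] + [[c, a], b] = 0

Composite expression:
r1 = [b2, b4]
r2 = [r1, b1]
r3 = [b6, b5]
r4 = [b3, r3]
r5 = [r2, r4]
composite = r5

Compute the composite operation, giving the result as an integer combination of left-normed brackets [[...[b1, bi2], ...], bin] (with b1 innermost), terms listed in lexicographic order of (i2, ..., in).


A multilinear Lie element is pinned by b1-initial words (b1 innermost).
Composite bracket: [[[b2, b4], b1], [b3, [b6, b5]]]
The bracket unfolds into 32 signed words via [a, b] = ab - ba (2^5 = 32).
Coefficients come from the b1-initial words:
  word b1b2b4b3b5b6 has sign +1, contributing +[[[[[b1, b2], b4], b3], b5], b6]
  word b1b2b4b3b6b5 has sign -1, contributing -[[[[[b1, b2], b4], b3], b6], b5]
  word b1b2b4b5b6b3 has sign -1, contributing -[[[[[b1, b2], b4], b5], b6], b3]
  word b1b2b4b6b5b3 has sign +1, contributing +[[[[[b1, b2], b4], b6], b5], b3]
  word b1b4b2b3b5b6 has sign -1, contributing -[[[[[b1, b4], b2], b3], b5], b6]
  word b1b4b2b3b6b5 has sign +1, contributing +[[[[[b1, b4], b2], b3], b6], b5]
  word b1b4b2b5b6b3 has sign +1, contributing +[[[[[b1, b4], b2], b5], b6], b3]
  word b1b4b2b6b5b3 has sign -1, contributing -[[[[[b1, b4], b2], b6], b5], b3]

[[[[[b1, b2], b4], b3], b5], b6] - [[[[[b1, b2], b4], b3], b6], b5] - [[[[[b1, b2], b4], b5], b6], b3] + [[[[[b1, b2], b4], b6], b5], b3] - [[[[[b1, b4], b2], b3], b5], b6] + [[[[[b1, b4], b2], b3], b6], b5] + [[[[[b1, b4], b2], b5], b6], b3] - [[[[[b1, b4], b2], b6], b5], b3]


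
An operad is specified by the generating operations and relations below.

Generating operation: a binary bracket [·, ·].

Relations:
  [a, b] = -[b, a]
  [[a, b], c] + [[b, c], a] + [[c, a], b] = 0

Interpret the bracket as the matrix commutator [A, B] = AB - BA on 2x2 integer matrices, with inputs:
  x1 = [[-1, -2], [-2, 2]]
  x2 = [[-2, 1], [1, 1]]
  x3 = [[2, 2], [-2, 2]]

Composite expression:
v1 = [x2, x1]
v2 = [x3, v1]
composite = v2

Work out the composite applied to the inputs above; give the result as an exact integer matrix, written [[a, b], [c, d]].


[x2, x1] = [[0, 9], [-9, 0]]
[x3, [x2, x1]] = [[0, 0], [0, 0]]

[[0, 0], [0, 0]]


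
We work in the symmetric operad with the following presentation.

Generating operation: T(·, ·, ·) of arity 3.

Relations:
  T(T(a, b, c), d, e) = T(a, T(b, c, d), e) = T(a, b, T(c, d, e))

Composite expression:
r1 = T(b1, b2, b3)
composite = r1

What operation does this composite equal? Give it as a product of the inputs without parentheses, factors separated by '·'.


b1 · b2 · b3


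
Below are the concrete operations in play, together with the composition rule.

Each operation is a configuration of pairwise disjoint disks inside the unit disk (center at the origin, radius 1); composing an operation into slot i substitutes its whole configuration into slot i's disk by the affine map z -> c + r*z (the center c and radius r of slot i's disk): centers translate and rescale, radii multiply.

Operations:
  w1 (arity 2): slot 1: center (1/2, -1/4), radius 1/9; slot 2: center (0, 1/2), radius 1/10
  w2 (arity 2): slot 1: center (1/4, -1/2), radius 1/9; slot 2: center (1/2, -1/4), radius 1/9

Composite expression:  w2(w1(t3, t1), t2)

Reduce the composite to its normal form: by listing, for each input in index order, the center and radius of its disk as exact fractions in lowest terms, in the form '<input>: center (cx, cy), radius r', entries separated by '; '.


t1: center (1/4, -4/9), radius 1/90; t2: center (1/2, -1/4), radius 1/9; t3: center (11/36, -19/36), radius 1/81


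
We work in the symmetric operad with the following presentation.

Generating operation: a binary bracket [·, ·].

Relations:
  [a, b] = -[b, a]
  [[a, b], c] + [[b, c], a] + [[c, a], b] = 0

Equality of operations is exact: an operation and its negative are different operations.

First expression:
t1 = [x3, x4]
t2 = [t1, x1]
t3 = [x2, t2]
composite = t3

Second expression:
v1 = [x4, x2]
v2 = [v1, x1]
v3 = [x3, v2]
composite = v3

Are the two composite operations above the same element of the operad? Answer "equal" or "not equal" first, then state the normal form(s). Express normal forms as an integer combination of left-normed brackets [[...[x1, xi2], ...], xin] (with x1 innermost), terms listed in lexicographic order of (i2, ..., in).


not equal; the first gives [[[x1, x3], x4], x2] - [[[x1, x4], x3], x2] and the second -[[[x1, x2], x4], x3] + [[[x1, x4], x2], x3]


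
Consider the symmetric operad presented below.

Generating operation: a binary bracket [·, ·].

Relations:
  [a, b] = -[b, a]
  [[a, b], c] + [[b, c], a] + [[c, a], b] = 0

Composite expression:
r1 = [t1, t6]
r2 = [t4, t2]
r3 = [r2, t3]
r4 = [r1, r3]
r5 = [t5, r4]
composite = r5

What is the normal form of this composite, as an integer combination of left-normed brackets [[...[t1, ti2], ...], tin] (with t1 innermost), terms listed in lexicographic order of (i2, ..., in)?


Skip Jacobi rewriting: expand, keep t1-initial words, read off terms.
Composite bracket: [t5, [[t1, t6], [[t4, t2], t3]]]
Full expansion: 32 signed words from ab - ba (2^5 = 32).
Keep just the words that open with t1:
  t1t6t2t4t3t5 (sign +1) contributes +[[[[[t1, t6], t2], t4], t3], t5]
  t1t6t3t2t4t5 (sign -1) contributes -[[[[[t1, t6], t3], t2], t4], t5]
  t1t6t3t4t2t5 (sign +1) contributes +[[[[[t1, t6], t3], t4], t2], t5]
  t1t6t4t2t3t5 (sign -1) contributes -[[[[[t1, t6], t4], t2], t3], t5]

[[[[[t1, t6], t2], t4], t3], t5] - [[[[[t1, t6], t3], t2], t4], t5] + [[[[[t1, t6], t3], t4], t2], t5] - [[[[[t1, t6], t4], t2], t3], t5]


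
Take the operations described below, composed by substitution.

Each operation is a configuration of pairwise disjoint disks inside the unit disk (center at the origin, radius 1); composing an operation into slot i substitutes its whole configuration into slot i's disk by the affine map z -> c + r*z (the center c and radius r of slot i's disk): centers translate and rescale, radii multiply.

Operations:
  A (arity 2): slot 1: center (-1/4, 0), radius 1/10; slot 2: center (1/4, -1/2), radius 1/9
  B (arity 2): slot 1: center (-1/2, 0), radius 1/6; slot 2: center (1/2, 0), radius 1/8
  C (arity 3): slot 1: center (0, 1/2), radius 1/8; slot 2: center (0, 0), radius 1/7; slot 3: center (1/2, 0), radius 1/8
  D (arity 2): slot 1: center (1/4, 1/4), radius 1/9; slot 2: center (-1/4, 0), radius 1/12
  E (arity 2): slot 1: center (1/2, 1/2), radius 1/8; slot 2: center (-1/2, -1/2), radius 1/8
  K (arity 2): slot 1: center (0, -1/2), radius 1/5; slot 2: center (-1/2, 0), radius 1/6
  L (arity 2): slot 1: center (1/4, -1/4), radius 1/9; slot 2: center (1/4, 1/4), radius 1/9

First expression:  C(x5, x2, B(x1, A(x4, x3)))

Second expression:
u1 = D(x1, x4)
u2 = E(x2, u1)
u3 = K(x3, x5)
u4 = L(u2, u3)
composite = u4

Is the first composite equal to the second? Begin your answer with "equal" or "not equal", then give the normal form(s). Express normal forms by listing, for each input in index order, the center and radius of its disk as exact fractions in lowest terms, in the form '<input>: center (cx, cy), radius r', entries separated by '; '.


not equal — first x1: center (7/16, 0), radius 1/48; x2: center (0, 0), radius 1/7; x3: center (145/256, -1/128), radius 1/576; x4: center (143/256, 0), radius 1/640; x5: center (0, 1/2), radius 1/8, second x1: center (19/96, -29/96), radius 1/648; x2: center (11/36, -7/36), radius 1/72; x3: center (1/4, 7/36), radius 1/45; x4: center (55/288, -11/36), radius 1/864; x5: center (7/36, 1/4), radius 1/54

The first expression reduces to x1: center (7/16, 0), radius 1/48; x2: center (0, 0), radius 1/7; x3: center (145/256, -1/128), radius 1/576; x4: center (143/256, 0), radius 1/640; x5: center (0, 1/2), radius 1/8
The second expression reduces to x1: center (19/96, -29/96), radius 1/648; x2: center (11/36, -7/36), radius 1/72; x3: center (1/4, 7/36), radius 1/45; x4: center (55/288, -11/36), radius 1/864; x5: center (7/36, 1/4), radius 1/54
The normal forms differ: not equal.


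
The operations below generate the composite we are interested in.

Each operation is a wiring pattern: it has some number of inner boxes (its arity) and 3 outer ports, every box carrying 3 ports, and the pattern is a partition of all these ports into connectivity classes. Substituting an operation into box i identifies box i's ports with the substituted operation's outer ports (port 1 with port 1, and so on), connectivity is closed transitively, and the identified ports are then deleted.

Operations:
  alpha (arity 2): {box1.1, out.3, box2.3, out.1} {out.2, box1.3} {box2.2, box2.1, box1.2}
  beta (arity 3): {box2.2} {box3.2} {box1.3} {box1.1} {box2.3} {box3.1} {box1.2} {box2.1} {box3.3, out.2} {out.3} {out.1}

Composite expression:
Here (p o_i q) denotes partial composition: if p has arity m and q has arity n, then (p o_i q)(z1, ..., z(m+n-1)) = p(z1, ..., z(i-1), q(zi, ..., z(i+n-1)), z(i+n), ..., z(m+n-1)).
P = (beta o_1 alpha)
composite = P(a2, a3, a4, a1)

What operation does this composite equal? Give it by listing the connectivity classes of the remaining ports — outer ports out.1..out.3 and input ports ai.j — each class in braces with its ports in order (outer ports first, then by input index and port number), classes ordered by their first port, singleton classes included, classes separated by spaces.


{out.1} {out.2, a1.3} {out.3} {a1.1} {a1.2} {a2.1, a3.3} {a2.2, a3.1, a3.2} {a2.3} {a4.1} {a4.2} {a4.3}

Reachability decides: close wires over beta-identified ports.
stage alpha: inputs (a2, a3), connectivity {out.1, out.3, a2.1, a3.3} {out.2, a2.3} {a2.2, a3.1, a3.2}, out.j its boundary
stage beta: inputs (a2, a3, a4, a1), connectivity {out.1} {out.2, a1.3} {out.3} {a1.1} {a1.2} {a2.1, a3.3} {a2.2, a3.1, a3.2} {a2.3} {a4.1} {a4.2} {a4.3}, out.j its boundary


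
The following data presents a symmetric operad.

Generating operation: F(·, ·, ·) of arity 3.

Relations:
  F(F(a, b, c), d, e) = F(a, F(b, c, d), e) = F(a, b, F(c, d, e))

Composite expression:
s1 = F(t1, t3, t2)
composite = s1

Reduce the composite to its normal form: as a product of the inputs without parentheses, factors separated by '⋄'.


Every regrouping of F is equal, so read the t-inputs in written order.
F(t1, t3, t2) linearizes to t1 ⋄ t3 ⋄ t2

t1 ⋄ t3 ⋄ t2


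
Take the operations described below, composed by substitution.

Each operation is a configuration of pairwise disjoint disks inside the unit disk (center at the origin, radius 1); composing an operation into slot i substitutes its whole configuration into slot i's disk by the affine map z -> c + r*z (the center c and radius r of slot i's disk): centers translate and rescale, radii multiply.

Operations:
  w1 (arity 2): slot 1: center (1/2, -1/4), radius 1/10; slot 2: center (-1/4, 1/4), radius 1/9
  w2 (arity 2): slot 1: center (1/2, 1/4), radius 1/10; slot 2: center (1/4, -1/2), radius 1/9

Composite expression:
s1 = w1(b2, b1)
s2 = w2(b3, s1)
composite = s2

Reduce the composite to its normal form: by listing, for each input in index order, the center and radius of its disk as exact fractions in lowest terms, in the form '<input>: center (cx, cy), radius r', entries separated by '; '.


Affine substitution under w2: radii multiply and b-centers shift.
b3 passes through 1 substitution, ending at center (1/2, 1/4), radius 1/10
b2 passes through 2 substitutions, ending at center (11/36, -19/36), radius 1/90
b1 passes through 2 substitutions, ending at center (2/9, -17/36), radius 1/81

b1: center (2/9, -17/36), radius 1/81; b2: center (11/36, -19/36), radius 1/90; b3: center (1/2, 1/4), radius 1/10


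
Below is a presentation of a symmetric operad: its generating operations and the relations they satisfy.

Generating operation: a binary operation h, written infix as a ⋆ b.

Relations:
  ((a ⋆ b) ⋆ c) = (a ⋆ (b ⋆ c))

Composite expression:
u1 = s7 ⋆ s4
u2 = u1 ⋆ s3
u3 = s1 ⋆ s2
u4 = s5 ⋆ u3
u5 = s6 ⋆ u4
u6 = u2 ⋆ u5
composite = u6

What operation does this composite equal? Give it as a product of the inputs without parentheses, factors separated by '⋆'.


Under associativity of h, the answer is the s's in reading order.
(s7 ⋆ s4) reduces to s7 ⋆ s4
((s7 ⋆ s4) ⋆ s3) reduces to s7 ⋆ s4 ⋆ s3
(s1 ⋆ s2) reduces to s1 ⋆ s2
(s5 ⋆ (s1 ⋆ s2)) reduces to s5 ⋆ s1 ⋆ s2
(s6 ⋆ (s5 ⋆ (s1 ⋆ s2))) reduces to s6 ⋆ s5 ⋆ s1 ⋆ s2
(((s7 ⋆ s4) ⋆ s3) ⋆ (s6 ⋆ (s5 ⋆ (s1 ⋆ s2)))) reduces to s7 ⋆ s4 ⋆ s3 ⋆ s6 ⋆ s5 ⋆ s1 ⋆ s2

s7 ⋆ s4 ⋆ s3 ⋆ s6 ⋆ s5 ⋆ s1 ⋆ s2


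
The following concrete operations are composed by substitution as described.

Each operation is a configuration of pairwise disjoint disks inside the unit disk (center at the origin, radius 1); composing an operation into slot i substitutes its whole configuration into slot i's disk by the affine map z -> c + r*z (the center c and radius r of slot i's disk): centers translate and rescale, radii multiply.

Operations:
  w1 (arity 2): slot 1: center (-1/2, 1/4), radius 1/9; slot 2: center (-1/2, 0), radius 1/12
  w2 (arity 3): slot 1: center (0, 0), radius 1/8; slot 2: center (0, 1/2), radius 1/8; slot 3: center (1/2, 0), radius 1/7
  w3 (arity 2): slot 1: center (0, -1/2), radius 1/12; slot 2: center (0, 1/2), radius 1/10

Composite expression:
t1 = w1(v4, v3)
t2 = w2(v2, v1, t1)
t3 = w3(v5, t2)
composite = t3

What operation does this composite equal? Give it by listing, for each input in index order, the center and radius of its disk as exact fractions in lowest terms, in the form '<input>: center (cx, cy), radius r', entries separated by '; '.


Follow each v-input down from w3: c' goes to c + r*c', radius to r*r'.
tracing v5 down its 1-map path: center (0, -1/2), radius 1/12
tracing v2 down its 2-map path: center (0, 1/2), radius 1/80
tracing v1 down its 2-map path: center (0, 11/20), radius 1/80
tracing v4 down its 3-map path: center (3/70, 141/280), radius 1/630
tracing v3 down its 3-map path: center (3/70, 1/2), radius 1/840

v1: center (0, 11/20), radius 1/80; v2: center (0, 1/2), radius 1/80; v3: center (3/70, 1/2), radius 1/840; v4: center (3/70, 141/280), radius 1/630; v5: center (0, -1/2), radius 1/12


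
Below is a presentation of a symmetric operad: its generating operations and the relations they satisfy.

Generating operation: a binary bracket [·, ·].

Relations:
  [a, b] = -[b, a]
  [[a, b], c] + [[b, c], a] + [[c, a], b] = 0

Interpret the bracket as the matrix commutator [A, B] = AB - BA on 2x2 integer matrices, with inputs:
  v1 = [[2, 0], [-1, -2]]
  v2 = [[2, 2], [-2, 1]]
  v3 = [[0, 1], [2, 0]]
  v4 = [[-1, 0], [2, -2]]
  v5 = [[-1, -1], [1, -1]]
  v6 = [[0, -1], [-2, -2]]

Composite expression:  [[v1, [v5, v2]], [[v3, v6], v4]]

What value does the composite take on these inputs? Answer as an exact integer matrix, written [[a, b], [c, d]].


[v5, v2] = [[0, 1], [1, 0]]
[v1, [v5, v2]] = [[1, 4], [-4, -1]]
[v3, v6] = [[0, -2], [4, 0]]
[[v3, v6], v4] = [[-4, 2], [4, 4]]
[[v1, [v5, v2]], [[v3, v6], v4]] = [[24, 36], [24, -24]]

[[24, 36], [24, -24]]
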